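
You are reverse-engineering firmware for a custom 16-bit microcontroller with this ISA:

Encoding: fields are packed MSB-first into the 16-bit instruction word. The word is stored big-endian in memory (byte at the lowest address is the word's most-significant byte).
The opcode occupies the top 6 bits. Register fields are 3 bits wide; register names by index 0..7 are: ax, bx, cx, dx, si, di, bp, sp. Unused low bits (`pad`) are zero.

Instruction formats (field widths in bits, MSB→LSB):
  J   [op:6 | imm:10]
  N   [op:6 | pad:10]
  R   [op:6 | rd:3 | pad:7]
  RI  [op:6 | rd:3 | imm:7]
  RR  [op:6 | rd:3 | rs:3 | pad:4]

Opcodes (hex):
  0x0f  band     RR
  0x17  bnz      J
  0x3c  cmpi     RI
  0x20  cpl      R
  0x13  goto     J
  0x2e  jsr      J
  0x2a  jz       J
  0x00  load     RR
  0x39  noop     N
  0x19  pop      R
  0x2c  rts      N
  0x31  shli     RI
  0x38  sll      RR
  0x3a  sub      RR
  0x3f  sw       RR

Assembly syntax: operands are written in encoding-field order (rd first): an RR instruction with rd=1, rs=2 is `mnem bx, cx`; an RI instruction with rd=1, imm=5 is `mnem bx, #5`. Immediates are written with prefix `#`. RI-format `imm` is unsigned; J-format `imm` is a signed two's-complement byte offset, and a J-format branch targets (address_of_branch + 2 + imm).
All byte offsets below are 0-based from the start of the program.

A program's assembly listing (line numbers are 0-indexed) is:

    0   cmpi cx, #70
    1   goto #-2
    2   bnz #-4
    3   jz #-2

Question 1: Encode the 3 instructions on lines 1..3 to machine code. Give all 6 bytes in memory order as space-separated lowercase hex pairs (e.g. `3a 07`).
4f fe 5f fc ab fe

L1: goto op=0x13:6|imm=-2:10 ⇒ 0x4ffe ⇒ big 4f fe
L2: bnz op=0x17:6|imm=-4:10 ⇒ 0x5ffc ⇒ big 5f fc
L3: jz op=0x2a:6|imm=-2:10 ⇒ 0xabfe ⇒ big ab fe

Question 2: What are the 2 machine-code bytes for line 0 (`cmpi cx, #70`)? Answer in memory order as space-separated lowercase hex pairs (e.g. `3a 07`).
0. cmpi fields op=0x3c:6|rd=2:3|imm=70:7 → word f146h → f1 46

f1 46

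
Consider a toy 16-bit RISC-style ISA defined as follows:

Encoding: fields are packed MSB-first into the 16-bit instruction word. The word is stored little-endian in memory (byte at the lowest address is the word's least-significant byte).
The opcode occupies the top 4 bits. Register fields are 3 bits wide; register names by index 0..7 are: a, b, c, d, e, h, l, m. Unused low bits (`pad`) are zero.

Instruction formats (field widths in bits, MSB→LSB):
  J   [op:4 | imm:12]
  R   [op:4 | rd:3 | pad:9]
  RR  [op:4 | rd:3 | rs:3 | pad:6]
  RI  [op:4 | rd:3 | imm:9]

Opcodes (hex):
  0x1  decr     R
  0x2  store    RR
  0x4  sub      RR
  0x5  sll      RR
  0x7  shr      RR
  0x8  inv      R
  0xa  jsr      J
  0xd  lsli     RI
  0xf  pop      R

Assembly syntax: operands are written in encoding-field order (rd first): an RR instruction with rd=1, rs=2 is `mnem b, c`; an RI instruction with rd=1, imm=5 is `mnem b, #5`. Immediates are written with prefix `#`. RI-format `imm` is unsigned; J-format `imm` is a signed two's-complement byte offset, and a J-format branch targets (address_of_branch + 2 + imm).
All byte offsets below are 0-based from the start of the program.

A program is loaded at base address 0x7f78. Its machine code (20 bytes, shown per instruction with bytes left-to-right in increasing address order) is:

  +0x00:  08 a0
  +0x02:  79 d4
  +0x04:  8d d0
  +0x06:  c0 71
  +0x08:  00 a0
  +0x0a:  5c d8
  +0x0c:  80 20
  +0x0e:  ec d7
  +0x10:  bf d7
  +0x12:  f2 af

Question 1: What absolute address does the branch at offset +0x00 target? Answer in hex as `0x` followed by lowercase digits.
0x7f82

[00] 08 a0 → 0xa008
  opcode bits[15:12]=0xa: jsr/J
  [11:0] imm=8 = #8
  target = base 0x7f78 + off 0x00 + 2 + imm 8 = 0x7f82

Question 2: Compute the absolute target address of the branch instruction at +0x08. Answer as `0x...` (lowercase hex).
+0x08: 00 a0 ⇒ word 0xa000 (little)
  top 4b → 0xa → jsr [J]
  imm: (w>>0)&0xfff=0x0 → #0
  target = base 0x7f78 + off 0x08 + 2 + imm 0 = 0x7f82

0x7f82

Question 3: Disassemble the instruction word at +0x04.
[04] 8d d0 → 0xd08d
  op=0xd08d>>12=0xd ⇒ lsli (RI)
  [11:9] rd=0 = a
  [8:0] imm=141 = #141

lsli a, #141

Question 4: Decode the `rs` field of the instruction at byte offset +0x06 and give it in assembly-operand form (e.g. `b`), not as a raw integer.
m

off 0x06: read c0 71 as little → 0x71c0
  op=0x71c0>>12=0x7 ⇒ shr (RR)
  rd: (w>>9)&0x7=0x0 → a
  rs: (w>>6)&0x7=0x7 → m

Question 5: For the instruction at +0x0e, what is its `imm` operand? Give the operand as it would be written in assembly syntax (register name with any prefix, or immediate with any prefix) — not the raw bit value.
[0e] ec d7 → 0xd7ec
  top 4b → 0xd → lsli [RI]
  [11:9] rd=3 = d
  [8:0] imm=492 = #492

#492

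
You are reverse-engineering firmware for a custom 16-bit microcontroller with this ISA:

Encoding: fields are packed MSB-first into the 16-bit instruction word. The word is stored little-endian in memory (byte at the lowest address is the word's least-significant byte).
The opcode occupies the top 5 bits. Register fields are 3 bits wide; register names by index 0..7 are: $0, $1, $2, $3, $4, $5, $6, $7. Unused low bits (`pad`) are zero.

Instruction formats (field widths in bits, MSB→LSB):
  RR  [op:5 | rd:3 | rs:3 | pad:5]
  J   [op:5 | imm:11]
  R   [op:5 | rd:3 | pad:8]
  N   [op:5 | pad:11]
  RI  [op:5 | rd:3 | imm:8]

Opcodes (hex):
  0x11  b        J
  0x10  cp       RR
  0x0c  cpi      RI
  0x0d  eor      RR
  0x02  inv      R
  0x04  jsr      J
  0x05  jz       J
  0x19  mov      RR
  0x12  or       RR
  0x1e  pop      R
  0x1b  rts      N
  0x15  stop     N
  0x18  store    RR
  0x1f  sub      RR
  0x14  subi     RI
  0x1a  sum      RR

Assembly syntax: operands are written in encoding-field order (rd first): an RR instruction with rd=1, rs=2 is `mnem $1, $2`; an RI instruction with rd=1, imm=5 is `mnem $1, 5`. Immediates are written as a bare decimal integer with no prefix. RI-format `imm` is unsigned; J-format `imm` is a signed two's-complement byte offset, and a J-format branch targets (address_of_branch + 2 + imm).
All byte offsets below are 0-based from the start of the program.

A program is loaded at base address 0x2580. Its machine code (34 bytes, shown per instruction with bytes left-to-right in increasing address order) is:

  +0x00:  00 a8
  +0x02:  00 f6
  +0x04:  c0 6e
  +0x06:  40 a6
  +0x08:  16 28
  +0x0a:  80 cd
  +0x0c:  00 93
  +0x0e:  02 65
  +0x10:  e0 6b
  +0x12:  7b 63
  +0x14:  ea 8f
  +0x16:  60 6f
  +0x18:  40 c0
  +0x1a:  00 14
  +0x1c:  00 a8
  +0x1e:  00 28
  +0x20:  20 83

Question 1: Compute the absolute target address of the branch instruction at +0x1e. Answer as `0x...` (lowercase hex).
0x25a0

+0x1e: 00 28 ⇒ word 0x2800 (little)
  top 5b → 0x5 → jz [J]
  imm: (w>>0)&0x7ff=0x0 → 0
  target = base 0x2580 + off 0x1e + 2 + imm 0 = 0x25a0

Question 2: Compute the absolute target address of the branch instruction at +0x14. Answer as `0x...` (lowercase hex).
0x2580

off 0x14: read ea 8f as little → 0x8fea
  top 5b → 0x11 → b [J]
  imm: (w>>0)&0x7ff=0x7ea (s11→-22) → -22
  target = base 0x2580 + off 0x14 + 2 + imm -22 = 0x2580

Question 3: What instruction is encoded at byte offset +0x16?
eor $7, $3

[16] 60 6f → 0x6f60
  opcode bits[15:11]=0xd: eor/RR
  rd@[10:8]=0x7 ⇒ $7
  rs@[7:5]=0x3 ⇒ $3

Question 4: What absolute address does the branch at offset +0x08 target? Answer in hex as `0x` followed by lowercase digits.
0x25a0

@+08  little-endian(16 28) = 0x2816
  top 5b → 0x5 → jz [J]
  imm@[10:0]=0x16 ⇒ 22
  target = base 0x2580 + off 0x08 + 2 + imm 22 = 0x25a0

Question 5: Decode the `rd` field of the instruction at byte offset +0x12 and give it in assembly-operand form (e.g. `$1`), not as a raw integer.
+0x12: 7b 63 ⇒ word 0x637b (little)
  top 5b → 0xc → cpi [RI]
  rd: (w>>8)&0x7=0x3 → $3
  imm: (w>>0)&0xff=0x7b → 123

$3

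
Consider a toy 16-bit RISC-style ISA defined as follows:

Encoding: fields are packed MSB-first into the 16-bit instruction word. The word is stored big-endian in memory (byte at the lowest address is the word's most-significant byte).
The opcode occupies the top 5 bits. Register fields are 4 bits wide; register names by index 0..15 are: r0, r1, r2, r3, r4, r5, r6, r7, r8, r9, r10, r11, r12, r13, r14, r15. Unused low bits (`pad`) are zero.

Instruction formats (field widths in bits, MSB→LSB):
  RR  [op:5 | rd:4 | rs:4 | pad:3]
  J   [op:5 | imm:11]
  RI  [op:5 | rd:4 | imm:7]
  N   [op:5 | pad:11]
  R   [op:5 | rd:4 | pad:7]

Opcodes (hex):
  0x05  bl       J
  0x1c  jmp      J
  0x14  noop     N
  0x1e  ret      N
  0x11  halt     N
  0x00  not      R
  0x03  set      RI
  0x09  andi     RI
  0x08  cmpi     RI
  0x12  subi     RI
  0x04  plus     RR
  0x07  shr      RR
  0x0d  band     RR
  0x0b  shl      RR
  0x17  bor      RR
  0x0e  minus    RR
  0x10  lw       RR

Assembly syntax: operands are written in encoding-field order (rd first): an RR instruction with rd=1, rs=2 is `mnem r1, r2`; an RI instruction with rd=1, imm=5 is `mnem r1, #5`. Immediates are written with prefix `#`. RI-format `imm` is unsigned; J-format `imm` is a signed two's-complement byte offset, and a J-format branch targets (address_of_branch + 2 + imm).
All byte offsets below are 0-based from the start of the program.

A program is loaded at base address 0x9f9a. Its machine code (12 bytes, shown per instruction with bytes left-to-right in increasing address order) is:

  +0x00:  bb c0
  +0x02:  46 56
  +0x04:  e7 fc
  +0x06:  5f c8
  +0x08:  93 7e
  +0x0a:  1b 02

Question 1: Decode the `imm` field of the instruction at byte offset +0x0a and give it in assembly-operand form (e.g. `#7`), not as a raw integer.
+0x0a: 1b 02 ⇒ word 0x1b02 (big)
  op=0x1b02>>11=0x3 ⇒ set (RI)
  rd@[10:7]=0x6 ⇒ r6
  imm@[6:0]=0x2 ⇒ #2

#2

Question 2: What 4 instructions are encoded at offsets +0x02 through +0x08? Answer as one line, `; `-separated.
cmpi r12, #86; jmp #-4; shl r15, r9; subi r6, #126

+0x02: 46 56 ⇒ word 0x4656 (big)
  op=0x4656>>11=0x8 ⇒ cmpi (RI)
  rd@[10:7]=0xc ⇒ r12
  imm@[6:0]=0x56 ⇒ #86
+0x04: e7 fc ⇒ word 0xe7fc (big)
  op=0xe7fc>>11=0x1c ⇒ jmp (J)
  imm@[10:0]=0x7fc (s11→-4) ⇒ #-4
+0x06: 5f c8 ⇒ word 0x5fc8 (big)
  op=0x5fc8>>11=0xb ⇒ shl (RR)
  rd@[10:7]=0xf ⇒ r15
  rs@[6:3]=0x9 ⇒ r9
+0x08: 93 7e ⇒ word 0x937e (big)
  op=0x937e>>11=0x12 ⇒ subi (RI)
  rd@[10:7]=0x6 ⇒ r6
  imm@[6:0]=0x7e ⇒ #126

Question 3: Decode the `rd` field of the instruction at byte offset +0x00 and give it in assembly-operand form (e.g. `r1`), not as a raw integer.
off 0x00: read bb c0 as big → 0xbbc0
  op=0xbbc0>>11=0x17 ⇒ bor (RR)
  rd@[10:7]=0x7 ⇒ r7
  rs@[6:3]=0x8 ⇒ r8

r7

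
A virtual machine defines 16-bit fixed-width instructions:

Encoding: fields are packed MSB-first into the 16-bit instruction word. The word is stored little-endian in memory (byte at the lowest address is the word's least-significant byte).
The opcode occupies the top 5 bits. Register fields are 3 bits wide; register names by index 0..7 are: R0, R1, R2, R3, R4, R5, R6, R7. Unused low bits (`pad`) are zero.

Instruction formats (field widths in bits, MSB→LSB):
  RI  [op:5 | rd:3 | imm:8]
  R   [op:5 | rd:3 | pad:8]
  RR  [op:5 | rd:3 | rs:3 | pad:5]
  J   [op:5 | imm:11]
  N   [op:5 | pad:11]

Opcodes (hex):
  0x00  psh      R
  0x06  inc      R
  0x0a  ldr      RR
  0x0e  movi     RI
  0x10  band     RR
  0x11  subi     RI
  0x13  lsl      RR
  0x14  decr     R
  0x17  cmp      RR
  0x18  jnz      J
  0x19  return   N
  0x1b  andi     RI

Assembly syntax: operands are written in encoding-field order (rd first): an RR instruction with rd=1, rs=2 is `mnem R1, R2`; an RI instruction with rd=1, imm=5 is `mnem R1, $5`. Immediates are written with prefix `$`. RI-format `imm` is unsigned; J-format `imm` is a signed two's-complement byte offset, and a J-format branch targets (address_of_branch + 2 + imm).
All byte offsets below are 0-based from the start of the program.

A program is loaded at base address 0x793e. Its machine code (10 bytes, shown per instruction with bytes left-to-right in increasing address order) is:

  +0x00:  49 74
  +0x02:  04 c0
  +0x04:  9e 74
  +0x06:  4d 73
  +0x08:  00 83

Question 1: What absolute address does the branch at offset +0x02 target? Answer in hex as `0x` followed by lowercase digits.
off 0x02: read 04 c0 as little → 0xc004
  op=0xc004>>11=0x18 ⇒ jnz (J)
  [10:0] imm=4 = $4
  target = base 0x793e + off 0x02 + 2 + imm 4 = 0x7946

0x7946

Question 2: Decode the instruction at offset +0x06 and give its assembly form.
[06] 4d 73 → 0x734d
  op=0x734d>>11=0xe ⇒ movi (RI)
  rd@[10:8]=0x3 ⇒ R3
  imm@[7:0]=0x4d ⇒ $77

movi R3, $77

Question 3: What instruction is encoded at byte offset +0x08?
band R3, R0

off 0x08: read 00 83 as little → 0x8300
  op=0x8300>>11=0x10 ⇒ band (RR)
  rd@[10:8]=0x3 ⇒ R3
  rs@[7:5]=0x0 ⇒ R0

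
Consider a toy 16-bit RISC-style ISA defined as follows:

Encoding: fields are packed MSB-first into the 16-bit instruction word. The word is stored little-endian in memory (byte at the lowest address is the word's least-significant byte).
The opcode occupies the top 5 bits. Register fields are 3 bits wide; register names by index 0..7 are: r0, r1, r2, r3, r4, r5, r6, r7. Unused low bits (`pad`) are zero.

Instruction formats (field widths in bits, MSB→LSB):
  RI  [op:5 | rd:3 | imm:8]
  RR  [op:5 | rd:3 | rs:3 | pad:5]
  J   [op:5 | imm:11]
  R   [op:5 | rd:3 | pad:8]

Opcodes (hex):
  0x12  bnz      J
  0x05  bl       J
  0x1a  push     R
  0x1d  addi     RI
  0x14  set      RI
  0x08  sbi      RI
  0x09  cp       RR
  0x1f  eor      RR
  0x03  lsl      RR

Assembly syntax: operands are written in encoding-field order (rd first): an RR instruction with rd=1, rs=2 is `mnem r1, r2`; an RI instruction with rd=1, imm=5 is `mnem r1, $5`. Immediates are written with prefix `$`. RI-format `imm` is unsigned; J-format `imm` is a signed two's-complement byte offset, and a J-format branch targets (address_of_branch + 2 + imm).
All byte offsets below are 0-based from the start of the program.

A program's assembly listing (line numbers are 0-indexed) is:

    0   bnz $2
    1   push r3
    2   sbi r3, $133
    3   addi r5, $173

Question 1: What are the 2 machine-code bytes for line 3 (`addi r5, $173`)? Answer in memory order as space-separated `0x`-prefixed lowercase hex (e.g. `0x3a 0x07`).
0xad 0xed

line 3 (addi): pack op=0x1d:5|rd=5:3|imm=173:8 = 0xedad; little→ ad ed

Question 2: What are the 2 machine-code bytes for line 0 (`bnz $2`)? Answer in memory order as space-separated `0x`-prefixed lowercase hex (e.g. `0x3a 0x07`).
line 0 (bnz): pack op=0x12:5|imm=2:11 = 0x9002; little→ 02 90

0x02 0x90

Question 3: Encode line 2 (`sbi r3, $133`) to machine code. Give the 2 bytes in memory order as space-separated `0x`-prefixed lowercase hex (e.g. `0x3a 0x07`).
0x85 0x43

line 2 (sbi): pack op=0x8:5|rd=3:3|imm=133:8 = 0x4385; little→ 85 43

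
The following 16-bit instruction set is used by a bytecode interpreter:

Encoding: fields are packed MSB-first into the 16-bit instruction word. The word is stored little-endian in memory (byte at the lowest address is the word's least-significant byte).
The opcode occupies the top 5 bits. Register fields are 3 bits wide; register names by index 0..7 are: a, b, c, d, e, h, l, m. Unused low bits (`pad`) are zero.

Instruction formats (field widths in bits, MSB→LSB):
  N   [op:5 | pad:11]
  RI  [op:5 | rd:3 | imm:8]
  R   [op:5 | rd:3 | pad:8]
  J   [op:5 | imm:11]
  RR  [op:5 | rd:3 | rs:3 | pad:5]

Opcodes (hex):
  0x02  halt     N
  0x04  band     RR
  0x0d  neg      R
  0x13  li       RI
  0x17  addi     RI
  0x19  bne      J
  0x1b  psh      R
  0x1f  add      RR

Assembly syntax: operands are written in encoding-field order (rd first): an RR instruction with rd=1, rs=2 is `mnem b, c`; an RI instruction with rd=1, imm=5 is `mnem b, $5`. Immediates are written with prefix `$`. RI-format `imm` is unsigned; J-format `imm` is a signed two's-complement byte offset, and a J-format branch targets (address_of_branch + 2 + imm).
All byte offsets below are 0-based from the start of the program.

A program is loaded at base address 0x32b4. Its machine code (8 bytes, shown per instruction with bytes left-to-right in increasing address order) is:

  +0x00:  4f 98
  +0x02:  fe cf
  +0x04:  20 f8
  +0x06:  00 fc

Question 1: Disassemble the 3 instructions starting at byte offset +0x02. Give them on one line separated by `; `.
bne $-2; add a, b; add e, a

[02] fe cf → 0xcffe
  top 5b → 0x19 → bne [J]
  imm: (w>>0)&0x7ff=0x7fe (s11→-2) → $-2
[04] 20 f8 → 0xf820
  top 5b → 0x1f → add [RR]
  rd: (w>>8)&0x7=0x0 → a
  rs: (w>>5)&0x7=0x1 → b
[06] 00 fc → 0xfc00
  top 5b → 0x1f → add [RR]
  rd: (w>>8)&0x7=0x4 → e
  rs: (w>>5)&0x7=0x0 → a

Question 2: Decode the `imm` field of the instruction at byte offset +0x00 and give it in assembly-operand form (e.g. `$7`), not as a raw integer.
@+00  little-endian(4f 98) = 0x984f
  op=0x984f>>11=0x13 ⇒ li (RI)
  [10:8] rd=0 = a
  [7:0] imm=79 = $79

$79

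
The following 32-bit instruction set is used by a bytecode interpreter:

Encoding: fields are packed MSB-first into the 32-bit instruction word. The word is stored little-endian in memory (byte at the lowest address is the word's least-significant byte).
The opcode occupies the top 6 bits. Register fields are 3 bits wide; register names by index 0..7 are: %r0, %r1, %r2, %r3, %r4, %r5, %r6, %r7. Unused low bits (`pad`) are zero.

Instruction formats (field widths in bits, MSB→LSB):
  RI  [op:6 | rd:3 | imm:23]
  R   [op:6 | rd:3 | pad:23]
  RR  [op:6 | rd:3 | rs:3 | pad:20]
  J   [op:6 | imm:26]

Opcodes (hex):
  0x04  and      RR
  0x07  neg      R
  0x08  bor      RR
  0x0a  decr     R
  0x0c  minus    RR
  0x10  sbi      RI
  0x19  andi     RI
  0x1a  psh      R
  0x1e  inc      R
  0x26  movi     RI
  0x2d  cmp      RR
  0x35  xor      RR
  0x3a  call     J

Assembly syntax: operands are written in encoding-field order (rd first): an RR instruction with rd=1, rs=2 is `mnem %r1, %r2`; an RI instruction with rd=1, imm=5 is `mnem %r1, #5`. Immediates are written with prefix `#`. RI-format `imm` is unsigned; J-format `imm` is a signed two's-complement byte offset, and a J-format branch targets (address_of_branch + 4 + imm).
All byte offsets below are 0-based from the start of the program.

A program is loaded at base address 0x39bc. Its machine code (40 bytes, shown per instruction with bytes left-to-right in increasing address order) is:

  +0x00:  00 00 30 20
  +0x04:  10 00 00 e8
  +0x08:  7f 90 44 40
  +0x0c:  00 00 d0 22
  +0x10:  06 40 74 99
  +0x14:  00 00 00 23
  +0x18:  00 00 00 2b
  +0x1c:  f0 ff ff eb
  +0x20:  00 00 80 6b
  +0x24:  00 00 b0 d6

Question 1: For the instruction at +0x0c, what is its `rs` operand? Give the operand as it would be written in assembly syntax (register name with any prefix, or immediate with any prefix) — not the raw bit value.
%r5

@+0c  little-endian(00 00 d0 22) = 0x22d00000
  top 6b → 0x8 → bor [RR]
  [25:23] rd=5 = %r5
  [22:20] rs=5 = %r5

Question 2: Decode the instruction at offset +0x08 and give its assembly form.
off 0x08: read 7f 90 44 40 as little → 0x4044907f
  opcode bits[31:26]=0x10: sbi/RI
  rd: (w>>23)&0x7=0x0 → %r0
  imm: (w>>0)&0x7fffff=0x44907f → #4493439

sbi %r0, #4493439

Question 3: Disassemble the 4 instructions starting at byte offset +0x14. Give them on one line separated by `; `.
bor %r6, %r0; decr %r6; call #-16; psh %r7

@+14  little-endian(00 00 00 23) = 0x23000000
  op=0x23000000>>26=0x8 ⇒ bor (RR)
  rd: (w>>23)&0x7=0x6 → %r6
  rs: (w>>20)&0x7=0x0 → %r0
@+18  little-endian(00 00 00 2b) = 0x2b000000
  op=0x2b000000>>26=0xa ⇒ decr (R)
  rd: (w>>23)&0x7=0x6 → %r6
@+1c  little-endian(f0 ff ff eb) = 0xebfffff0
  op=0xebfffff0>>26=0x3a ⇒ call (J)
  imm: (w>>0)&0x3ffffff=0x3fffff0 (s26→-16) → #-16
@+20  little-endian(00 00 80 6b) = 0x6b800000
  op=0x6b800000>>26=0x1a ⇒ psh (R)
  rd: (w>>23)&0x7=0x7 → %r7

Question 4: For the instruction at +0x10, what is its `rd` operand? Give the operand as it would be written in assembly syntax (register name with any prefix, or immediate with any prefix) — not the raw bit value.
%r2

@+10  little-endian(06 40 74 99) = 0x99744006
  opcode bits[31:26]=0x26: movi/RI
  rd: (w>>23)&0x7=0x2 → %r2
  imm: (w>>0)&0x7fffff=0x744006 → #7618566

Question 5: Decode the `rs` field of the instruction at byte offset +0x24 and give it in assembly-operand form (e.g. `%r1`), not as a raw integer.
%r3

@+24  little-endian(00 00 b0 d6) = 0xd6b00000
  op=0xd6b00000>>26=0x35 ⇒ xor (RR)
  rd@[25:23]=0x5 ⇒ %r5
  rs@[22:20]=0x3 ⇒ %r3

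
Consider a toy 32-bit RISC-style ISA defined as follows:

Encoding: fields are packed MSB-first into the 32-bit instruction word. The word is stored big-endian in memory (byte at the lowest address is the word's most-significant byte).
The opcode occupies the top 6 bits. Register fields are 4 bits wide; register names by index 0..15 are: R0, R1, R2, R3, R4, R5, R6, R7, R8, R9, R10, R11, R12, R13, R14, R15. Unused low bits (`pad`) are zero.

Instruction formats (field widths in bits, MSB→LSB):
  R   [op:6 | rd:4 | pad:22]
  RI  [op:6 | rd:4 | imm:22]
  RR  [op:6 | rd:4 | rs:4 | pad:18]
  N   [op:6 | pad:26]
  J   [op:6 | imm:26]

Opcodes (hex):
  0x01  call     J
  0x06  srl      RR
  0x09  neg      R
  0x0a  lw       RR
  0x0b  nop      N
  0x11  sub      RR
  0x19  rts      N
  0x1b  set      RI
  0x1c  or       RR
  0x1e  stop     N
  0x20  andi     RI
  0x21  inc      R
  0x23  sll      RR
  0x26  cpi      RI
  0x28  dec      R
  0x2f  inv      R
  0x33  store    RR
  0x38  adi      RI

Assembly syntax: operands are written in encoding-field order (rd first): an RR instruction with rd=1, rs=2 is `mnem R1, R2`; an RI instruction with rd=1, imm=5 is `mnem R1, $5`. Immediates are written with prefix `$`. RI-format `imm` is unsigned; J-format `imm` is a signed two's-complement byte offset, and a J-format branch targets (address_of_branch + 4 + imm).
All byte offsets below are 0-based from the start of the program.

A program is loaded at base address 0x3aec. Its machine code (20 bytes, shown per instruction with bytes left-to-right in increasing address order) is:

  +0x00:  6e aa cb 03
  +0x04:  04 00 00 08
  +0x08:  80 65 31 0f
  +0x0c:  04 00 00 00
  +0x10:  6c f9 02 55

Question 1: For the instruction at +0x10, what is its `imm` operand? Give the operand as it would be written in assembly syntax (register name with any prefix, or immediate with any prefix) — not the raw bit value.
$3736149

off 0x10: read 6c f9 02 55 as big → 0x6cf90255
  top 6b → 0x1b → set [RI]
  rd@[25:22]=0x3 ⇒ R3
  imm@[21:0]=0x390255 ⇒ $3736149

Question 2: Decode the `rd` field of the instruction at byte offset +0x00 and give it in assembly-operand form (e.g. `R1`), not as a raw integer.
R10

@+00  big-endian(6e aa cb 03) = 0x6eaacb03
  op=0x6eaacb03>>26=0x1b ⇒ set (RI)
  [25:22] rd=10 = R10
  [21:0] imm=2804483 = $2804483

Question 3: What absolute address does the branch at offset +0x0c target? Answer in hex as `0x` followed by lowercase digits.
0x3afc

off 0x0c: read 04 00 00 00 as big → 0x04000000
  op=0x04000000>>26=0x1 ⇒ call (J)
  imm@[25:0]=0x0 ⇒ $0
  target = base 0x3aec + off 0x0c + 4 + imm 0 = 0x3afc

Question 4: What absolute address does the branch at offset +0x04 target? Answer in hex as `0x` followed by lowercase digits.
+0x04: 04 00 00 08 ⇒ word 0x04000008 (big)
  top 6b → 0x1 → call [J]
  imm: (w>>0)&0x3ffffff=0x8 → $8
  target = base 0x3aec + off 0x04 + 4 + imm 8 = 0x3afc

0x3afc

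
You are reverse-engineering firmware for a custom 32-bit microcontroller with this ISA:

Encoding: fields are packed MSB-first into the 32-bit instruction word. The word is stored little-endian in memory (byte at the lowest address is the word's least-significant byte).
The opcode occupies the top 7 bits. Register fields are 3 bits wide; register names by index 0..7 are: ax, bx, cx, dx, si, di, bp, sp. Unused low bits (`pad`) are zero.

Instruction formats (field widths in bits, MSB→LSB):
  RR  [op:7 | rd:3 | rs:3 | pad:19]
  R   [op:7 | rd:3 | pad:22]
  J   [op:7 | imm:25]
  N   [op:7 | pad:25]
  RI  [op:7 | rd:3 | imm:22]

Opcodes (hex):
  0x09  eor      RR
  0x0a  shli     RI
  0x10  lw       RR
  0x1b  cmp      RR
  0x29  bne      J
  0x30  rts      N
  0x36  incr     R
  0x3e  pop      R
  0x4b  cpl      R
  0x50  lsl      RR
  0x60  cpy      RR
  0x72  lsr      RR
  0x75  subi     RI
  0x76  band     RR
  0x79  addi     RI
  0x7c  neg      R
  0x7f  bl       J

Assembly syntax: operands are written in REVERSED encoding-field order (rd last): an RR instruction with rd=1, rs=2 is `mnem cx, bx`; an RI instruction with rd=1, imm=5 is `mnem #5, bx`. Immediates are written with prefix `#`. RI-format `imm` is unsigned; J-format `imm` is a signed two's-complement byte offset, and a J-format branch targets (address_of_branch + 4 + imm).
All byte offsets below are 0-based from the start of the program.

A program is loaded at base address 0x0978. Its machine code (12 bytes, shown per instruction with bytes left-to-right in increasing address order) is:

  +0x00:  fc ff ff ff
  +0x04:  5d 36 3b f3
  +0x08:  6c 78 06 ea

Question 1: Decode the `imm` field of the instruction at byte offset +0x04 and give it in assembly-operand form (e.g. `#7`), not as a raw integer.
#3880541

+0x04: 5d 36 3b f3 ⇒ word 0xf33b365d (little)
  op=0xf33b365d>>25=0x79 ⇒ addi (RI)
  rd: (w>>22)&0x7=0x4 → si
  imm: (w>>0)&0x3fffff=0x3b365d → #3880541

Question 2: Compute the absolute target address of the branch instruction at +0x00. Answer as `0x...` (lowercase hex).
0x0978

+0x00: fc ff ff ff ⇒ word 0xfffffffc (little)
  op=0xfffffffc>>25=0x7f ⇒ bl (J)
  imm@[24:0]=0x1fffffc (s25→-4) ⇒ #-4
  target = base 0x0978 + off 0x00 + 4 + imm -4 = 0x0978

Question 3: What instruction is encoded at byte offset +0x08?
+0x08: 6c 78 06 ea ⇒ word 0xea06786c (little)
  op=0xea06786c>>25=0x75 ⇒ subi (RI)
  rd@[24:22]=0x0 ⇒ ax
  imm@[21:0]=0x6786c ⇒ #424044

subi #424044, ax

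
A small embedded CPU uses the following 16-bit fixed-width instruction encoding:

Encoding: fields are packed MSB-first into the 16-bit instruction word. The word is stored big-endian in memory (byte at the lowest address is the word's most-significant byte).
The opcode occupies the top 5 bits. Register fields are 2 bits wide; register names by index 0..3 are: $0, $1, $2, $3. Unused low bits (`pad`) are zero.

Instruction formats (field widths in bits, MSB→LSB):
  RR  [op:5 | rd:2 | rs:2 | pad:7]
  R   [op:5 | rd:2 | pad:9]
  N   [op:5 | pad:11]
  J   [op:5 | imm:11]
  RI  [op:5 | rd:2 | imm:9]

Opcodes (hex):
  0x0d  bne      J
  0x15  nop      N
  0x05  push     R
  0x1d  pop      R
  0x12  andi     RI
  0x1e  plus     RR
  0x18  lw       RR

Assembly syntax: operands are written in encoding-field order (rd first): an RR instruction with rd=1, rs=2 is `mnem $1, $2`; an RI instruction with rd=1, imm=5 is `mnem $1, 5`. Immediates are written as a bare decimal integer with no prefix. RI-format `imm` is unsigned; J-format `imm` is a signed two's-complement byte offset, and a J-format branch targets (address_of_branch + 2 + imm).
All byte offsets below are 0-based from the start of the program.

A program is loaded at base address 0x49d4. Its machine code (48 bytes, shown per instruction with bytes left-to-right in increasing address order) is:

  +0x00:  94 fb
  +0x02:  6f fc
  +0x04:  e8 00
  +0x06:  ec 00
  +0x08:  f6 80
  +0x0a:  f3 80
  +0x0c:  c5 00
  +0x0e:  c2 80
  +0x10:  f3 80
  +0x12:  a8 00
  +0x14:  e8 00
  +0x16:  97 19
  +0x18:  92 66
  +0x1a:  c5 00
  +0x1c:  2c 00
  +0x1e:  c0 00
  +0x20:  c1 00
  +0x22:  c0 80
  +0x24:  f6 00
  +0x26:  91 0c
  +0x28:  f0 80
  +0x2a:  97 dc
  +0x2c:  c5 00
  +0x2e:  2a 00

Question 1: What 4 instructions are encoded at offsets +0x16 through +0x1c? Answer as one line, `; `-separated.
off 0x16: read 97 19 as big → 0x9719
  top 5b → 0x12 → andi [RI]
  rd: (w>>9)&0x3=0x3 → $3
  imm: (w>>0)&0x1ff=0x119 → 281
off 0x18: read 92 66 as big → 0x9266
  top 5b → 0x12 → andi [RI]
  rd: (w>>9)&0x3=0x1 → $1
  imm: (w>>0)&0x1ff=0x66 → 102
off 0x1a: read c5 00 as big → 0xc500
  top 5b → 0x18 → lw [RR]
  rd: (w>>9)&0x3=0x2 → $2
  rs: (w>>7)&0x3=0x2 → $2
off 0x1c: read 2c 00 as big → 0x2c00
  top 5b → 0x5 → push [R]
  rd: (w>>9)&0x3=0x2 → $2

andi $3, 281; andi $1, 102; lw $2, $2; push $2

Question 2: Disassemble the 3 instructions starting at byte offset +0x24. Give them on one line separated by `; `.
plus $3, $0; andi $0, 268; plus $0, $1

+0x24: f6 00 ⇒ word 0xf600 (big)
  op=0xf600>>11=0x1e ⇒ plus (RR)
  rd@[10:9]=0x3 ⇒ $3
  rs@[8:7]=0x0 ⇒ $0
+0x26: 91 0c ⇒ word 0x910c (big)
  op=0x910c>>11=0x12 ⇒ andi (RI)
  rd@[10:9]=0x0 ⇒ $0
  imm@[8:0]=0x10c ⇒ 268
+0x28: f0 80 ⇒ word 0xf080 (big)
  op=0xf080>>11=0x1e ⇒ plus (RR)
  rd@[10:9]=0x0 ⇒ $0
  rs@[8:7]=0x1 ⇒ $1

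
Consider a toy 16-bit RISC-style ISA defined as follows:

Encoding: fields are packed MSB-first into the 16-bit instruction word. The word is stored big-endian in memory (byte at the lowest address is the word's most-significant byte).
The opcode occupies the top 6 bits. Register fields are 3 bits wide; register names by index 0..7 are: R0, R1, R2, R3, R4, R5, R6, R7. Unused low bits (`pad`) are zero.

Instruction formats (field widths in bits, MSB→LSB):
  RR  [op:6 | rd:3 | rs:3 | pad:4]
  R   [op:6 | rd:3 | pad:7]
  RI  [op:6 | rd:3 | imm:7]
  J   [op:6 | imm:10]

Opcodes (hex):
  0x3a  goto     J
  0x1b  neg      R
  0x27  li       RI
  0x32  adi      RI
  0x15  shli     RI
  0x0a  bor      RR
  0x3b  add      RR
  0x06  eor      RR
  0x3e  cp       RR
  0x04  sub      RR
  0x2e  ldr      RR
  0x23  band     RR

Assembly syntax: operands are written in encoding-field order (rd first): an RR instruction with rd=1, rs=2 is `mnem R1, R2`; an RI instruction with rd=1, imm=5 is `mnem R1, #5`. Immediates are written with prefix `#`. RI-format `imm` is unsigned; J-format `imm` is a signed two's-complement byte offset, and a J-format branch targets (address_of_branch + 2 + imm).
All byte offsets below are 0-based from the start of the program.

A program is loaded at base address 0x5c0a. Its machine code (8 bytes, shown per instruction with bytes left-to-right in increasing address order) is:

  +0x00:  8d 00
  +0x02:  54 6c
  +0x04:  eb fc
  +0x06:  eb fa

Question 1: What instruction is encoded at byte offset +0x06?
goto #-6

off 0x06: read eb fa as big → 0xebfa
  opcode bits[15:10]=0x3a: goto/J
  imm: (w>>0)&0x3ff=0x3fa (s10→-6) → #-6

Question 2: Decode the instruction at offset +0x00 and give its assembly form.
band R2, R0

@+00  big-endian(8d 00) = 0x8d00
  opcode bits[15:10]=0x23: band/RR
  rd@[9:7]=0x2 ⇒ R2
  rs@[6:4]=0x0 ⇒ R0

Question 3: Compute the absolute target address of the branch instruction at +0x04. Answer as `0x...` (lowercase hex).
+0x04: eb fc ⇒ word 0xebfc (big)
  op=0xebfc>>10=0x3a ⇒ goto (J)
  imm: (w>>0)&0x3ff=0x3fc (s10→-4) → #-4
  target = base 0x5c0a + off 0x04 + 2 + imm -4 = 0x5c0c

0x5c0c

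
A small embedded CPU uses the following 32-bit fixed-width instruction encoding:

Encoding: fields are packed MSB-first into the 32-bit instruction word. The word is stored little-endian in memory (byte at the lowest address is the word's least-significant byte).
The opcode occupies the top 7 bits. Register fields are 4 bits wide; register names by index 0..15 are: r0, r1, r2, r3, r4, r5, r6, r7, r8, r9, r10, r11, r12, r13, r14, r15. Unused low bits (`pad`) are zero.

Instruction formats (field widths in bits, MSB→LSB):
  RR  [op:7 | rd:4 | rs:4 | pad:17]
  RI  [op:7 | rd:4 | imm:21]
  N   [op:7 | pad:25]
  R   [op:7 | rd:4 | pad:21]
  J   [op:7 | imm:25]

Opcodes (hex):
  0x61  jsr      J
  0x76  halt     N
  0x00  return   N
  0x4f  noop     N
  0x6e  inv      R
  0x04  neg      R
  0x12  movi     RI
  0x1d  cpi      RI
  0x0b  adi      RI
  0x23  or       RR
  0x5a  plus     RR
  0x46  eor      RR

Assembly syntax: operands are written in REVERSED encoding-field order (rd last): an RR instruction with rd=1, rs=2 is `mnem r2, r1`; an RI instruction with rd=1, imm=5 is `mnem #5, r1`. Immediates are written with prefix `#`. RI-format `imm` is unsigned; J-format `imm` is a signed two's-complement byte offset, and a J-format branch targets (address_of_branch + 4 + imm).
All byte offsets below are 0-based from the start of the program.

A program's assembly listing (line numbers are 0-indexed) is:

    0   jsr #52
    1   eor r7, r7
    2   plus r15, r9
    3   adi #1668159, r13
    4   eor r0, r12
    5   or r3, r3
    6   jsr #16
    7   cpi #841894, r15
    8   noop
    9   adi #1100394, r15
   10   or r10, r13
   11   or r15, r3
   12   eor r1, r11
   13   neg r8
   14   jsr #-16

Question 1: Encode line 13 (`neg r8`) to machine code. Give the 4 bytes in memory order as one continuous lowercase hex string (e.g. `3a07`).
00000009

line 13 (neg): pack op=0x4:7|rd=8:4|pad=0:21 = 0x09000000; little→ 00 00 00 09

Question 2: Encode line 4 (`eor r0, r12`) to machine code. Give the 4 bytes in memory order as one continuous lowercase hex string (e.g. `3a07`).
line 4 (eor): pack op=0x46:7|rd=12:4|rs=0:4|pad=0:17 = 0x8d800000; little→ 00 00 80 8d

0000808d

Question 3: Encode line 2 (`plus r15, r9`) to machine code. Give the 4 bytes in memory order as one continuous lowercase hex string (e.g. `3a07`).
2. plus fields op=0x5a:7|rd=9:4|rs=15:4|pad=0:17 → word b53e0000h → 00 00 3e b5

00003eb5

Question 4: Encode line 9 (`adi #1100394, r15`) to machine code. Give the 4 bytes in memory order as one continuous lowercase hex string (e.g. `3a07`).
6acaf017

line 9 (adi): pack op=0xb:7|rd=15:4|imm=1100394:21 = 0x17f0ca6a; little→ 6a ca f0 17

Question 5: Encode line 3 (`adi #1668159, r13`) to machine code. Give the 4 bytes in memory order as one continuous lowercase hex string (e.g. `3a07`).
3f74b917

L3: adi op=0xb:7|rd=13:4|imm=1668159:21 ⇒ 0x17b9743f ⇒ little 3f 74 b9 17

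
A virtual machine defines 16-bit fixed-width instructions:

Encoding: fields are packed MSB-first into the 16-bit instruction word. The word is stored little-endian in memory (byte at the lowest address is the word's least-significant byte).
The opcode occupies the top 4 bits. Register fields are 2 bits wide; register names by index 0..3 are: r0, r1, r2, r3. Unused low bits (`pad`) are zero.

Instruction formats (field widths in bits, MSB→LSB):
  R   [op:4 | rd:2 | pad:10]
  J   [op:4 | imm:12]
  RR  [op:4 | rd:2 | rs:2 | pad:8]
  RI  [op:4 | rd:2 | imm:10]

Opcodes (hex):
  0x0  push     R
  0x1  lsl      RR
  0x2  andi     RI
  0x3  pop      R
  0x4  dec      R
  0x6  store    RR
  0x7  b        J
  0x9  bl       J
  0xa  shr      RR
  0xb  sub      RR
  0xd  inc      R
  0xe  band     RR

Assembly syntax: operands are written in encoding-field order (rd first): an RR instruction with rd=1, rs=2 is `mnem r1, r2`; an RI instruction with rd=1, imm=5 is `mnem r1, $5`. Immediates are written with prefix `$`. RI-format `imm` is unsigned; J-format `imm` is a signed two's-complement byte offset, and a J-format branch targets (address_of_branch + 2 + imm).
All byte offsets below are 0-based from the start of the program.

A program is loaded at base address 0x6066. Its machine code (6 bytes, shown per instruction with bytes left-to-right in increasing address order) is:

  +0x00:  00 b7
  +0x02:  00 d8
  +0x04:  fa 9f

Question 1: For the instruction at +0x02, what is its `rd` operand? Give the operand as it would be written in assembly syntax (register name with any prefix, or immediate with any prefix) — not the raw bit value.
r2

off 0x02: read 00 d8 as little → 0xd800
  op=0xd800>>12=0xd ⇒ inc (R)
  [11:10] rd=2 = r2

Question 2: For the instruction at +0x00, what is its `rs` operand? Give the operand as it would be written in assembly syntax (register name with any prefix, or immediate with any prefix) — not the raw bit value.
+0x00: 00 b7 ⇒ word 0xb700 (little)
  top 4b → 0xb → sub [RR]
  rd: (w>>10)&0x3=0x1 → r1
  rs: (w>>8)&0x3=0x3 → r3

r3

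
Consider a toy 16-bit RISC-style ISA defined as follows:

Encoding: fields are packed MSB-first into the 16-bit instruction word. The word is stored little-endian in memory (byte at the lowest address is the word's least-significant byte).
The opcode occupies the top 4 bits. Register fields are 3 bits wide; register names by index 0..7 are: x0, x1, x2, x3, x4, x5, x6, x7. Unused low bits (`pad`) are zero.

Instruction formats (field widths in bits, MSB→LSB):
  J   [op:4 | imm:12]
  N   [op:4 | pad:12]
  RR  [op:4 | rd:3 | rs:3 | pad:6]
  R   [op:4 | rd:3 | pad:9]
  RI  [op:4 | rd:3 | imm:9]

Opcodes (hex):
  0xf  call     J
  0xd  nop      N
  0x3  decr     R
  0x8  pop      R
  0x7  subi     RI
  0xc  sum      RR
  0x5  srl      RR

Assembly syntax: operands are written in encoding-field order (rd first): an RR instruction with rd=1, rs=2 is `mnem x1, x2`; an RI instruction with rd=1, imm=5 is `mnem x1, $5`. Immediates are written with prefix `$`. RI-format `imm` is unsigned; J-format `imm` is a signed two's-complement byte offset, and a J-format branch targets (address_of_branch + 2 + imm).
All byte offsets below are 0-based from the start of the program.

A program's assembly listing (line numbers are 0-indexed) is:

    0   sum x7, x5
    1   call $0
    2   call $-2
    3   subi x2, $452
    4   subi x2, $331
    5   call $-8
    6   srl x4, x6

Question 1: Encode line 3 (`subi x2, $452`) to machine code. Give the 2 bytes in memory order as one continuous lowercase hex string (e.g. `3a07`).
c475

L3: subi op=0x7:4|rd=2:3|imm=452:9 ⇒ 0x75c4 ⇒ little c4 75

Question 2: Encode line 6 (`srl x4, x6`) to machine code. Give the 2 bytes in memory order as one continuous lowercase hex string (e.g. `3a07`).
L6: srl op=0x5:4|rd=4:3|rs=6:3|pad=0:6 ⇒ 0x5980 ⇒ little 80 59

8059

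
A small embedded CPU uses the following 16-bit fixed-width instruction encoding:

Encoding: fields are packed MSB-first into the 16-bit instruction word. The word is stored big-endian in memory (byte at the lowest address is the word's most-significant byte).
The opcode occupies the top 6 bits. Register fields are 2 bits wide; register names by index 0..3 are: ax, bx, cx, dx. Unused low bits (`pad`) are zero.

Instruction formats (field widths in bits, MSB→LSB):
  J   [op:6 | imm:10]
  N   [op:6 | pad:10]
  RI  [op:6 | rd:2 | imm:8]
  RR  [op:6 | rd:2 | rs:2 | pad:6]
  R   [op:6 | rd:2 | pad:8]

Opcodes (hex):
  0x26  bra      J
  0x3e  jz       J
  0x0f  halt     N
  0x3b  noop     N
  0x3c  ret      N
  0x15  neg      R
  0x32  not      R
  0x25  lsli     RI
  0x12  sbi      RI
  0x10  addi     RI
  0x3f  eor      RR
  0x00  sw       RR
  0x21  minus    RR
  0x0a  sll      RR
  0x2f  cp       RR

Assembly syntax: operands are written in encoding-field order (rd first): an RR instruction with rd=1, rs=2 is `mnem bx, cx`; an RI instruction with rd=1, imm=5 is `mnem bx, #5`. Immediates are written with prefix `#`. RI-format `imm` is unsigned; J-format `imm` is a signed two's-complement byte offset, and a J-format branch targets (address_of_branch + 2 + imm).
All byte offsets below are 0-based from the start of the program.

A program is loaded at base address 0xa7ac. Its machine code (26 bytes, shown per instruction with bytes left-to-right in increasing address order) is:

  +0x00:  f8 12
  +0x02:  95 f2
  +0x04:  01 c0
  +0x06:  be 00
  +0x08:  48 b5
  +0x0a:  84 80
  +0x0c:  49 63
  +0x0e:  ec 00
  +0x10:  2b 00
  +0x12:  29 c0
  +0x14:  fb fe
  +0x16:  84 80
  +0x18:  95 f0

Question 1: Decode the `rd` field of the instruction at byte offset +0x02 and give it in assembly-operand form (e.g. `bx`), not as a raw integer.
off 0x02: read 95 f2 as big → 0x95f2
  top 6b → 0x25 → lsli [RI]
  rd: (w>>8)&0x3=0x1 → bx
  imm: (w>>0)&0xff=0xf2 → #242

bx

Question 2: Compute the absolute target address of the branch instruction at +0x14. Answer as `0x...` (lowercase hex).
off 0x14: read fb fe as big → 0xfbfe
  op=0xfbfe>>10=0x3e ⇒ jz (J)
  imm: (w>>0)&0x3ff=0x3fe (s10→-2) → #-2
  target = base 0xa7ac + off 0x14 + 2 + imm -2 = 0xa7c0

0xa7c0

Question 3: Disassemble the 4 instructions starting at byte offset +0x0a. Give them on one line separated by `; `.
@+0a  big-endian(84 80) = 0x8480
  opcode bits[15:10]=0x21: minus/RR
  [9:8] rd=0 = ax
  [7:6] rs=2 = cx
@+0c  big-endian(49 63) = 0x4963
  opcode bits[15:10]=0x12: sbi/RI
  [9:8] rd=1 = bx
  [7:0] imm=99 = #99
@+0e  big-endian(ec 00) = 0xec00
  opcode bits[15:10]=0x3b: noop/N
@+10  big-endian(2b 00) = 0x2b00
  opcode bits[15:10]=0xa: sll/RR
  [9:8] rd=3 = dx
  [7:6] rs=0 = ax

minus ax, cx; sbi bx, #99; noop; sll dx, ax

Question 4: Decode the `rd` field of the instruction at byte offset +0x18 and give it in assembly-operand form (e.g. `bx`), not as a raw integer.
bx

+0x18: 95 f0 ⇒ word 0x95f0 (big)
  op=0x95f0>>10=0x25 ⇒ lsli (RI)
  [9:8] rd=1 = bx
  [7:0] imm=240 = #240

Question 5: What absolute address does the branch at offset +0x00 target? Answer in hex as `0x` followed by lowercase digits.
[00] f8 12 → 0xf812
  opcode bits[15:10]=0x3e: jz/J
  [9:0] imm=18 = #18
  target = base 0xa7ac + off 0x00 + 2 + imm 18 = 0xa7c0

0xa7c0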